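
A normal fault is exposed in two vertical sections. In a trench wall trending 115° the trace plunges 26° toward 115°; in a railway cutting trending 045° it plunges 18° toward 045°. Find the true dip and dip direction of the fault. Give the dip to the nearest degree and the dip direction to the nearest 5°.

Each apparent-dip line lies in the plane. As unit vectors (x east, y north, z up), v₁ plunges 26°→115° and v₂ plunges 18°→045°.
The plane normal is n = v₁ × v₂ ∝ (0.412, -0.043, 0.803).
True dip = arccos(n_z / |n|) = arccos(0.8887) = 27.3°.
The horizontal component of n points toward azimuth atan2(n_x, n_y) = 96°, the dip direction.

true dip 27°, dip direction 095°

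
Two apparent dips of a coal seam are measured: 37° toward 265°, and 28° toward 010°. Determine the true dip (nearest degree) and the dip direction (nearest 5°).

true dip 47°, dip direction 310°

Represent each trace as a vector plunging at its apparent dip toward its trend (east-north-up frame): v₁ = (-0.796, -0.070, -0.602), v₂ = (0.153, 0.870, -0.469).
Cross product v₁ × v₂ gives the pole to the plane: n ∝ (-0.556, 0.466, 0.681).
True dip = arccos(n_z / |n|) = arccos(0.6846) = 46.8°.
The horizontal component of n points toward azimuth atan2(n_x, n_y) = 310°, the dip direction.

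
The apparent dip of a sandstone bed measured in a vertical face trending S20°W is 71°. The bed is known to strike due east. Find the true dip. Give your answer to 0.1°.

72.1°

The section is 70° from the strike.
tan δ = tan α / sin β = tan 71° / sin 70° = 2.9042 / 0.9397 = 3.0906
δ = arctan(3.0906) = 72.07°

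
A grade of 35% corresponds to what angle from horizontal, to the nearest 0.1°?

tan θ = 35/100 = 0.3500
θ = arctan(0.3500) = 19.29°

19.3°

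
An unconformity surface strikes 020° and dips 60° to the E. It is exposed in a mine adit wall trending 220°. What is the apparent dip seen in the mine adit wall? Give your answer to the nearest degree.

31°

The section lies 20° from the strike.
tan α = tan 60° × sin 20° = 1.7321 × 0.3420 = 0.5924
apparent dip = arctan 0.5924 = 30.64°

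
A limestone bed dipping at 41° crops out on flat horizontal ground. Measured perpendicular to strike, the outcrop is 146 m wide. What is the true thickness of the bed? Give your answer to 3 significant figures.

95.8 m

True thickness t = w · sin(dip) = 146 × sin 41°
t = 146 × 0.6561 = 95.785 m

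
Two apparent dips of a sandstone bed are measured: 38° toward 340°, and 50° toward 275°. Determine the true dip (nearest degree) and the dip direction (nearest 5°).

Each apparent-dip line lies in the plane. As unit vectors (x east, y north, z up), v₁ plunges 38°→340° and v₂ plunges 50°→275°.
n = v₁ × v₂ = (-0.533, 0.188, 0.459) (taken with n_z > 0).
Dip δ = arctan(|n_h|/n_z) = arctan(0.565/0.459) = 50.9°.
Dip direction = atan2(-0.533, 0.188) = 289° (azimuth of n's horizontal projection).

true dip 51°, dip direction 290°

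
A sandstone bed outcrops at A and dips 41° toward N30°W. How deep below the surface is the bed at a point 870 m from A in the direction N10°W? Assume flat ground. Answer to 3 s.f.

The hole lies 20° from the dip direction, so the down-dip offset is 870 × cos 20° = 817.53 m.
Depth = down-dip offset × tan(dip) = 817.53 × tan 41° = 817.53 × 0.8693
Depth = 710.67 m

711 m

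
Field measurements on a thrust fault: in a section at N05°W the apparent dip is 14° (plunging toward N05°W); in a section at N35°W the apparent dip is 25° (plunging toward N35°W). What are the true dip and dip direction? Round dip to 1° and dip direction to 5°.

The two traces are lines in the plane: v₁ = (sin 355°·cos 14°, cos 355°·cos 14°, −sin 14°), v₂ = (sin 325°·cos 25°, cos 325°·cos 25°, −sin 25°).
Cross product v₁ × v₂ gives the pole to the plane: n ∝ (-0.229, 0.090, 0.440).
tan δ = √(n_x²+n_y²)/n_z = 0.246/0.440, so δ = 29.2°.
The horizontal component of n points toward azimuth atan2(n_x, n_y) = 291°, the dip direction.

true dip 29°, dip direction 290°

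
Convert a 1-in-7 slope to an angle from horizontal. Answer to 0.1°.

8.1°

tan θ = 1/7 = 0.1429
θ = arctan(0.1429) = 8.13°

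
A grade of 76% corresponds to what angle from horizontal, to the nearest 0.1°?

37.2°

tan θ = 76/100 = 0.7600
θ = arctan(0.7600) = 37.23°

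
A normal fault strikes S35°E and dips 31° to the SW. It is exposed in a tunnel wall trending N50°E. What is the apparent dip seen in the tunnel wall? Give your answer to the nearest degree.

The section lies 85° from the strike.
tan α = tan 31° × sin 85° = 0.6009 × 0.9962 = 0.5986
apparent dip = arctan 0.5986 = 30.90°

31°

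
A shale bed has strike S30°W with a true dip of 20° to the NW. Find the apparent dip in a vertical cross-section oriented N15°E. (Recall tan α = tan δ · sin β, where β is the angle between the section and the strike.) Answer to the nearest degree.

5°

The section lies 15° from the strike.
tan(apparent dip) = tan 20° · sin 15° = 0.0942
α = arctan(0.0942) = 5.38°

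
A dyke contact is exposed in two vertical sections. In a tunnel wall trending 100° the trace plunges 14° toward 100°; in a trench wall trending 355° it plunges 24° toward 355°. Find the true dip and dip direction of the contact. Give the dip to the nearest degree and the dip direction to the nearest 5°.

true dip 30°, dip direction 035°

Each apparent-dip line lies in the plane. As unit vectors (x east, y north, z up), v₁ plunges 14°→100° and v₂ plunges 24°→355°.
The plane normal is n = v₁ × v₂ ∝ (0.289, 0.408, 0.856).
Dip δ = arctan(|n_h|/n_z) = arctan(0.500/0.856) = 30.3°.
Dip direction = atan2(0.289, 0.408) = 35° (azimuth of n's horizontal projection).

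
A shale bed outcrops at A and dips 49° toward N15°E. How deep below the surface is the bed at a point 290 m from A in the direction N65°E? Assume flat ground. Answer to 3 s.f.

The hole lies 50° from the dip direction, so the down-dip offset is 290 × cos 50° = 186.41 m.
Depth = down-dip offset × tan(dip) = 186.41 × tan 49° = 186.41 × 1.1504
Depth = 214.44 m

214 m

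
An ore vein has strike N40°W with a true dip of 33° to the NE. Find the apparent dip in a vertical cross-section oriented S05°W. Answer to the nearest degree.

The section lies 45° from the strike.
tan α = tan 33° × sin 45° = 0.6494 × 0.7071 = 0.4592
α = arctan(0.4592) = 24.66°

25°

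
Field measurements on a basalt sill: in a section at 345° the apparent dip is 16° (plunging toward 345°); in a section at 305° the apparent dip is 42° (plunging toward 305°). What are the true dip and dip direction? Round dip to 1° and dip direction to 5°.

Each apparent-dip line lies in the plane. As unit vectors (x east, y north, z up), v₁ plunges 16°→345° and v₂ plunges 42°→305°.
Cross product v₁ × v₂ gives the pole to the plane: n ∝ (-0.504, 0.001, 0.459).
tan δ = √(n_x²+n_y²)/n_z = 0.504/0.459, so δ = 47.7°.
The horizontal component of n points toward azimuth atan2(n_x, n_y) = 270°, the dip direction.

true dip 48°, dip direction 270°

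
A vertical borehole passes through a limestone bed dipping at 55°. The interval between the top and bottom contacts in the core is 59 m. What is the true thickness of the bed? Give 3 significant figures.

33.8 m

True thickness t = h · cos(dip) = 59 × cos 55°
t = 59 × 0.5736 = 33.841 m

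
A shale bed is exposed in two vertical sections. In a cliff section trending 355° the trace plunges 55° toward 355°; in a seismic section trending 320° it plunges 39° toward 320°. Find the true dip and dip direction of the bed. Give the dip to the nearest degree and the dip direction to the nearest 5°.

The two traces are lines in the plane: v₁ = (sin 355°·cos 55°, cos 355°·cos 55°, −sin 55°), v₂ = (sin 320°·cos 39°, cos 320°·cos 39°, −sin 39°).
The plane normal is n = v₁ × v₂ ∝ (0.128, 0.378, 0.256).
tan δ = √(n_x²+n_y²)/n_z = 0.399/0.256, so δ = 57.3°.
The horizontal component of n points toward azimuth atan2(n_x, n_y) = 19°, the dip direction.

true dip 57°, dip direction 020°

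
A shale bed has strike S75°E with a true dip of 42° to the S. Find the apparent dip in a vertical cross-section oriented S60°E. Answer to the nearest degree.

Angle between strike (S75°E) and section (S60°E): β = 15°.
tan α = tan 42° × sin 15° = 0.9004 × 0.2588 = 0.2330
α = arctan(0.2330) = 13.12°

13°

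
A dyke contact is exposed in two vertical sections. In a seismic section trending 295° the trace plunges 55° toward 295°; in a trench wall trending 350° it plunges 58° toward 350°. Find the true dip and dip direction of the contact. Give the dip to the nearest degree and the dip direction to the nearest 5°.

Represent each trace as a vector plunging at its apparent dip toward its trend (east-north-up frame): v₁ = (-0.520, 0.242, -0.819), v₂ = (-0.092, 0.522, -0.848).
n = v₁ × v₂ = (-0.222, 0.365, 0.249) (taken with n_z > 0).
True dip = arccos(n_z / |n|) = arccos(0.5032) = 59.8°.
Dip direction = atan2(-0.222, 0.365) = 329° (azimuth of n's horizontal projection).

true dip 60°, dip direction 330°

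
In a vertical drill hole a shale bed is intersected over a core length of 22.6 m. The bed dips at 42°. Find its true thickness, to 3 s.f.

16.8 m

True thickness t = h · cos(dip) = 22.6 × cos 42°
t = 22.6 × 0.7431 = 16.795 m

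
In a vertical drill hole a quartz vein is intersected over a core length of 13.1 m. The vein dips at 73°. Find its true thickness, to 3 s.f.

3.83 m

True thickness t = h · cos(dip) = 13.1 × cos 73°
t = 13.1 × 0.2924 = 3.830 m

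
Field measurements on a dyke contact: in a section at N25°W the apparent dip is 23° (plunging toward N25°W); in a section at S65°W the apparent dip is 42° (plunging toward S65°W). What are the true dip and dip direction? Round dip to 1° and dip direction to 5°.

true dip 45°, dip direction 270°

Represent each trace as a vector plunging at its apparent dip toward its trend (east-north-up frame): v₁ = (-0.389, 0.834, -0.391), v₂ = (-0.674, -0.314, -0.669).
Cross product v₁ × v₂ gives the pole to the plane: n ∝ (-0.681, 0.003, 0.684).
Dip δ = arctan(|n_h|/n_z) = arctan(0.681/0.684) = 44.9°.
Dip direction = atan2(-0.681, 0.003) = 270° (azimuth of n's horizontal projection).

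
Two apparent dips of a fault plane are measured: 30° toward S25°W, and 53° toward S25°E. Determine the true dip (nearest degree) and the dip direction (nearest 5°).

Represent each trace as a vector plunging at its apparent dip toward its trend (east-north-up frame): v₁ = (-0.366, -0.785, -0.500), v₂ = (0.254, -0.545, -0.799).
The plane normal is n = v₁ × v₂ ∝ (0.354, -0.419, 0.399).
True dip = arccos(n_z / |n|) = arccos(0.5882) = 54.0°.
Dip direction = atan2(0.354, -0.419) = 140° (azimuth of n's horizontal projection).

true dip 54°, dip direction 140°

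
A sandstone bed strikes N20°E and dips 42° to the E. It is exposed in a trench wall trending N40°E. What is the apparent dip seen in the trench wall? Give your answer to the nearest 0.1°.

Angle between strike (N20°E) and section (N40°E): β = 20°.
tan α = tan 42° × sin 20° = 0.9004 × 0.3420 = 0.3080
apparent dip = arctan 0.3080 = 17.12°

17.1°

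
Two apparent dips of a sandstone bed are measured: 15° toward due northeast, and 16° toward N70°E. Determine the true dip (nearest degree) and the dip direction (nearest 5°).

Each apparent-dip line lies in the plane. As unit vectors (x east, y north, z up), v₁ plunges 15°→due northeast and v₂ plunges 16°→N70°E.
Cross product v₁ × v₂ gives the pole to the plane: n ∝ (0.103, 0.046, 0.392).
Dip δ = arctan(|n_h|/n_z) = arctan(0.113/0.392) = 16.0°.
The horizontal component of n points toward azimuth atan2(n_x, n_y) = 66°, the dip direction.

true dip 16°, dip direction 065°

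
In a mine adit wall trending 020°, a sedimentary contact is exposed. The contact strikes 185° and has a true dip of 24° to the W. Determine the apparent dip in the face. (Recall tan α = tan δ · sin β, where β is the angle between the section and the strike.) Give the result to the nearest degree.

Angle between strike (185°) and section (020°): β = 15°.
tan α = tan 24° × sin 15° = 0.4452 × 0.2588 = 0.1152
apparent dip = arctan 0.1152 = 6.57°

7°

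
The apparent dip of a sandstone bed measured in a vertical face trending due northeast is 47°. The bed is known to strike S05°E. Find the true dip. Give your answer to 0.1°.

54.5°

The section is 50° from the strike.
tan δ = tan α / sin β = tan 47° / sin 50° = 1.0724 / 0.7660 = 1.3999
true dip = arctan 1.3999 = 54.46°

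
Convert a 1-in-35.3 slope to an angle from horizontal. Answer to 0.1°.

1.6°

tan θ = 1/35.3 = 0.0283
θ = arctan(0.0283) = 1.62°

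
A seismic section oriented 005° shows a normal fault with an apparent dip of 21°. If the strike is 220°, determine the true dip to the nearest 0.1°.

The section is 35° from the strike.
tan(true dip) = tan 21° / sin 35° = 0.6692
true dip = arctan 0.6692 = 33.79°

33.8°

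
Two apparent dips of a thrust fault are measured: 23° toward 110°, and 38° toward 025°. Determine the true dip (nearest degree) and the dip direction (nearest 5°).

The two traces are lines in the plane: v₁ = (sin 110°·cos 23°, cos 110°·cos 23°, −sin 23°), v₂ = (sin 25°·cos 38°, cos 25°·cos 38°, −sin 38°).
The plane normal is n = v₁ × v₂ ∝ (0.473, 0.402, 0.723).
Dip δ = arctan(|n_h|/n_z) = arctan(0.621/0.723) = 40.7°.
The horizontal component of n points toward azimuth atan2(n_x, n_y) = 50°, the dip direction.

true dip 41°, dip direction 050°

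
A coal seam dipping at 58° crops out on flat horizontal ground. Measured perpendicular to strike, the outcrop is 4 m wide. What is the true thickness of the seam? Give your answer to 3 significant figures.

True thickness t = w · sin(dip) = 4 × sin 58°
t = 4 × 0.8480 = 3.392 m

3.39 m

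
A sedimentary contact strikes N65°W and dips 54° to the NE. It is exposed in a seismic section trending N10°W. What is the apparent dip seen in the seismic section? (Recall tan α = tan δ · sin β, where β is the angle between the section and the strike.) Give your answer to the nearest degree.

48°

The strike is N65°W and the section trends N10°W; the acute angle between them is β = 55°.
tan α = tan 54° × sin 55° = 1.3764 × 0.8192 = 1.1275
α = arctan(1.1275) = 48.43°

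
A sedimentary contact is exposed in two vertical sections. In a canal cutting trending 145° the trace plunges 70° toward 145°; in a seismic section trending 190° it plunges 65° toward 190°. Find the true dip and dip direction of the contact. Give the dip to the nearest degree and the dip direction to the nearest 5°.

Each apparent-dip line lies in the plane. As unit vectors (x east, y north, z up), v₁ plunges 70°→145° and v₂ plunges 65°→190°.
n = v₁ × v₂ = (0.137, -0.247, 0.102) (taken with n_z > 0).
tan δ = √(n_x²+n_y²)/n_z = 0.282/0.102, so δ = 70.1°.
The horizontal component of n points toward azimuth atan2(n_x, n_y) = 151°, the dip direction.

true dip 70°, dip direction 150°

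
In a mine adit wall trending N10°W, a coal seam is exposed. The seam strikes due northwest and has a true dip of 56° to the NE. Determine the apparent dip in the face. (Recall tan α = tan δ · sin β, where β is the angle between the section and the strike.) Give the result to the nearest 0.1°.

40.4°

The section lies 35° from the strike.
tan α = tan 56° × sin 35° = 1.4826 × 0.5736 = 0.8504
apparent dip = arctan 0.8504 = 40.38°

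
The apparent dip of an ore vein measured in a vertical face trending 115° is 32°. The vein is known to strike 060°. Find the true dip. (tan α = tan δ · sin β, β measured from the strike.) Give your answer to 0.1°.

37.3°

The section is 55° from the strike.
tan(true dip) = tan 32° / sin 55° = 0.7628
δ = arctan(0.7628) = 37.34°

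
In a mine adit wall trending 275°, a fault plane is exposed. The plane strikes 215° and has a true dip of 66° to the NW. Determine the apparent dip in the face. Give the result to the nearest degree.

63°

The strike is 215° and the section trends 275°; the acute angle between them is β = 60°.
tan α = tan 66° × sin 60° = 2.2460 × 0.8660 = 1.9451
α = arctan(1.9451) = 62.79°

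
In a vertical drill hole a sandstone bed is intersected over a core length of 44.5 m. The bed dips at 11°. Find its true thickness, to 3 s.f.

43.7 m

True thickness t = h · cos(dip) = 44.5 × cos 11°
t = 44.5 × 0.9816 = 43.682 m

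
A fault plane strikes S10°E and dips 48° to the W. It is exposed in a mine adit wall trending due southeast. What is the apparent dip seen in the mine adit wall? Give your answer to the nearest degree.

The section lies 35° from the strike.
tan(apparent dip) = tan 48° · sin 35° = 0.6370
α = arctan(0.6370) = 32.50°

32°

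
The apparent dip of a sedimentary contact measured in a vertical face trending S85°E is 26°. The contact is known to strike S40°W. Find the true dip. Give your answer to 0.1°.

The section is 55° from the strike.
tan δ = tan α / sin β = tan 26° / sin 55° = 0.4877 / 0.8192 = 0.5954
δ = arctan(0.5954) = 30.77°

30.8°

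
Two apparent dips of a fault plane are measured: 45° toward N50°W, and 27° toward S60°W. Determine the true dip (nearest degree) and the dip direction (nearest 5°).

true dip 45°, dip direction 300°

Each apparent-dip line lies in the plane. As unit vectors (x east, y north, z up), v₁ plunges 45°→N50°W and v₂ plunges 27°→S60°W.
Cross product v₁ × v₂ gives the pole to the plane: n ∝ (-0.521, 0.300, 0.592).
True dip = arccos(n_z / |n|) = arccos(0.7016) = 45.4°.
Dip direction = azimuth of (n_x, n_y) = atan2(-0.521, 0.300) = 300°.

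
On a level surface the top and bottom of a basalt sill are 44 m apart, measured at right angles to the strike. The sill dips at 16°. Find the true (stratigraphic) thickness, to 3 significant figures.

True thickness t = w · sin(dip) = 44 × sin 16°
t = 44 × 0.2756 = 12.128 m

12.1 m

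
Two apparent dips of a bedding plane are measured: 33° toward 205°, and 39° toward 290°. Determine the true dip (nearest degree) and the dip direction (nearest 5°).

true dip 45°, dip direction 255°

Represent each trace as a vector plunging at its apparent dip toward its trend (east-north-up frame): v₁ = (-0.354, -0.760, -0.545), v₂ = (-0.730, 0.266, -0.629).
Cross product v₁ × v₂ gives the pole to the plane: n ∝ (-0.623, -0.175, 0.649).
True dip = arccos(n_z / |n|) = arccos(0.7083) = 44.9°.
Dip direction = azimuth of (n_x, n_y) = atan2(-0.623, -0.175) = 254°.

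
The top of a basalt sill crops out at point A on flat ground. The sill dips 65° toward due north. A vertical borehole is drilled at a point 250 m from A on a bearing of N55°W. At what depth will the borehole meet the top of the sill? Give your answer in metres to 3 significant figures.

308 m

The hole lies 55° from the dip direction, so the down-dip offset is 250 × cos 55° = 143.39 m.
Depth = down-dip offset × tan(dip) = 143.39 × tan 65° = 143.39 × 2.1445
Depth = 307.51 m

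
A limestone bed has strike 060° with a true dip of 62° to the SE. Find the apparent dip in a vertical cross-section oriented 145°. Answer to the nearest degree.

The strike is 060° and the section trends 145°; the acute angle between them is β = 85°.
tan α = tan 62° × sin 85° = 1.8807 × 0.9962 = 1.8736
α = arctan(1.8736) = 61.91°

62°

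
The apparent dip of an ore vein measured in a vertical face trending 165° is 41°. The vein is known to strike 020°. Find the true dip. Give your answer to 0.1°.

β = acute angle between strike 020° and section 165° = 35°.
tan δ = tan α / sin β = tan 41° / sin 35° = 0.8693 / 0.5736 = 1.5156
true dip = arctan 1.5156 = 56.58°

56.6°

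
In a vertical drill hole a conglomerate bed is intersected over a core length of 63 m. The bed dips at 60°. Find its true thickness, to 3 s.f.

31.5 m

True thickness t = h · cos(dip) = 63 × cos 60°
t = 63 × 0.5000 = 31.500 m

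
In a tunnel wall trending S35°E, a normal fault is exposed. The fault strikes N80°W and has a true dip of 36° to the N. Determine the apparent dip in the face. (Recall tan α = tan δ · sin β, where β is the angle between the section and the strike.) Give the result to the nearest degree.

The strike is N80°W and the section trends S35°E; the acute angle between them is β = 45°.
tan(apparent dip) = tan 36° · sin 45° = 0.5137
α = arctan(0.5137) = 27.19°

27°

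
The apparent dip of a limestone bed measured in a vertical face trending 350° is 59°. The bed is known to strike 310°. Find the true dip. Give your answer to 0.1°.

The section is 40° from the strike.
tan(true dip) = tan 59° / sin 40° = 2.5892
δ = arctan(2.5892) = 68.88°

68.9°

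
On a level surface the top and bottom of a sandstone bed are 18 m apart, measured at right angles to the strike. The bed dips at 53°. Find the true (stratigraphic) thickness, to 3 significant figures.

14.4 m

True thickness t = w · sin(dip) = 18 × sin 53°
t = 18 × 0.7986 = 14.375 m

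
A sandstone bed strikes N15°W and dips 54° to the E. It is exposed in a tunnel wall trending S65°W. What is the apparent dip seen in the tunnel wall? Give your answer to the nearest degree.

The section lies 80° from the strike.
tan α = tan 54° × sin 80° = 1.3764 × 0.9848 = 1.3555
α = arctan(1.3555) = 53.58°

54°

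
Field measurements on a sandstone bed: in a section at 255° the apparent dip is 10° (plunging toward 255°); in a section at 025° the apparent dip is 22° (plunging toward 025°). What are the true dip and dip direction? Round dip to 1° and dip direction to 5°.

true dip 35°, dip direction 330°

Each apparent-dip line lies in the plane. As unit vectors (x east, y north, z up), v₁ plunges 10°→255° and v₂ plunges 22°→025°.
Cross product v₁ × v₂ gives the pole to the plane: n ∝ (-0.241, 0.424, 0.699).
Dip δ = arctan(|n_h|/n_z) = arctan(0.488/0.699) = 34.9°.
Dip direction = atan2(-0.241, 0.424) = 330° (azimuth of n's horizontal projection).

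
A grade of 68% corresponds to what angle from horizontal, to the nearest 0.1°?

34.2°

tan θ = 68/100 = 0.6800
θ = arctan(0.6800) = 34.22°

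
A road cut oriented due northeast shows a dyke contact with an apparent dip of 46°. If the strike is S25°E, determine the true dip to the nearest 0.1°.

47.8°

The section is 70° from the strike.
tan δ = tan α / sin β = tan 46° / sin 70° = 1.0355 / 0.9397 = 1.1020
true dip = arctan 1.1020 = 47.78°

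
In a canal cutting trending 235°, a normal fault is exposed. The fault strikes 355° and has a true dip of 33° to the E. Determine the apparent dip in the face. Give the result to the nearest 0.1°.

Angle between strike (355°) and section (235°): β = 60°.
tan(apparent dip) = tan 33° · sin 60° = 0.5624
apparent dip = arctan 0.5624 = 29.35°

29.4°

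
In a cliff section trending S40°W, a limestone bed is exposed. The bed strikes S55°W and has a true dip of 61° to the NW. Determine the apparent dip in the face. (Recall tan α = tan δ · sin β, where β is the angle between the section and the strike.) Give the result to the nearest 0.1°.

The strike is S55°W and the section trends S40°W; the acute angle between them is β = 15°.
tan α = tan 61° × sin 15° = 1.8040 × 0.2588 = 0.4669
α = arctan(0.4669) = 25.03°

25.0°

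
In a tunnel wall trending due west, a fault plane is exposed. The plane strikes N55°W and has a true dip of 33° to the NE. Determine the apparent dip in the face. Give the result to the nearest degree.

The section lies 35° from the strike.
tan α = tan 33° × sin 35° = 0.6494 × 0.5736 = 0.3725
apparent dip = arctan 0.3725 = 20.43°

20°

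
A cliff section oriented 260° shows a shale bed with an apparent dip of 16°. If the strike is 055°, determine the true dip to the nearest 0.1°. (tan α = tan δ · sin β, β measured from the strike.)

The section is 25° from the strike.
tan δ = tan α / sin β = tan 16° / sin 25° = 0.2867 / 0.4226 = 0.6785
true dip = arctan 0.6785 = 34.16°

34.2°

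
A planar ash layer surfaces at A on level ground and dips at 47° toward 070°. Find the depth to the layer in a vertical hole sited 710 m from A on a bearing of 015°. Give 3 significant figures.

437 m

The hole lies 55° from the dip direction, so the down-dip offset is 710 × cos 55° = 407.24 m.
Depth = down-dip offset × tan(dip) = 407.24 × tan 47° = 407.24 × 1.0724
Depth = 436.71 m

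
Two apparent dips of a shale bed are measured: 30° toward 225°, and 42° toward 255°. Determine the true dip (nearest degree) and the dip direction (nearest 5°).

true dip 45°, dip direction 280°

Each apparent-dip line lies in the plane. As unit vectors (x east, y north, z up), v₁ plunges 30°→225° and v₂ plunges 42°→255°.
Cross product v₁ × v₂ gives the pole to the plane: n ∝ (-0.314, 0.051, 0.322).
True dip = arccos(n_z / |n|) = arccos(0.7116) = 44.6°.
The horizontal component of n points toward azimuth atan2(n_x, n_y) = 279°, the dip direction.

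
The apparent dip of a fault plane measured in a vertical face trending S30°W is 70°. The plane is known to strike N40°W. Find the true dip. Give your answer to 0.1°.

β = acute angle between strike N40°W and section S30°W = 70°.
tan(true dip) = tan 70° / sin 70° = 2.9238
true dip = arctan 2.9238 = 71.12°

71.1°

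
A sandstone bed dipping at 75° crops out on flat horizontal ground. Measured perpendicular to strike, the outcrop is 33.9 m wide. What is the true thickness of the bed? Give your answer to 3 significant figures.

32.7 m

True thickness t = w · sin(dip) = 33.9 × sin 75°
t = 33.9 × 0.9659 = 32.745 m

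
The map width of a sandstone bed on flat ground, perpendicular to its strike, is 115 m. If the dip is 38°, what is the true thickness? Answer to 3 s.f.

True thickness t = w · sin(dip) = 115 × sin 38°
t = 115 × 0.6157 = 70.801 m

70.8 m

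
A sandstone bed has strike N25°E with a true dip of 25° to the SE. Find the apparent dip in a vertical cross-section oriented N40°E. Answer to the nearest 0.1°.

The section lies 15° from the strike.
tan(apparent dip) = tan 25° · sin 15° = 0.1207
apparent dip = arctan 0.1207 = 6.88°

6.9°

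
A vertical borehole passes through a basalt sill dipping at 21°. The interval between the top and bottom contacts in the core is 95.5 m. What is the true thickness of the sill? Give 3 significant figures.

89.2 m

True thickness t = h · cos(dip) = 95.5 × cos 21°
t = 95.5 × 0.9336 = 89.157 m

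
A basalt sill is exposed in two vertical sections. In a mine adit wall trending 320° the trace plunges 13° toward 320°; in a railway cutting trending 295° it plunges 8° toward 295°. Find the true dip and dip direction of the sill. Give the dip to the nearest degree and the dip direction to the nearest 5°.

true dip 16°, dip direction 355°

Each apparent-dip line lies in the plane. As unit vectors (x east, y north, z up), v₁ plunges 13°→320° and v₂ plunges 8°→295°.
The plane normal is n = v₁ × v₂ ∝ (-0.010, 0.115, 0.408).
True dip = arccos(n_z / |n|) = arccos(0.9624) = 15.8°.
Dip direction = azimuth of (n_x, n_y) = atan2(-0.010, 0.115) = 355°.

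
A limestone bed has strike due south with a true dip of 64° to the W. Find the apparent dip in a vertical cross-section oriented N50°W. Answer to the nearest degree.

Angle between strike (due south) and section (N50°W): β = 50°.
tan α = tan 64° × sin 50° = 2.0503 × 0.7660 = 1.5706
α = arctan(1.5706) = 57.52°

58°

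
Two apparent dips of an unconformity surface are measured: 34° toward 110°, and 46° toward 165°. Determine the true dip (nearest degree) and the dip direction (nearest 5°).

true dip 46°, dip direction 160°

The two traces are lines in the plane: v₁ = (sin 110°·cos 34°, cos 110°·cos 34°, −sin 34°), v₂ = (sin 165°·cos 46°, cos 165°·cos 46°, −sin 46°).
Cross product v₁ × v₂ gives the pole to the plane: n ∝ (0.171, -0.460, 0.472).
True dip = arccos(n_z / |n|) = arccos(0.6930) = 46.1°.
The horizontal component of n points toward azimuth atan2(n_x, n_y) = 160°, the dip direction.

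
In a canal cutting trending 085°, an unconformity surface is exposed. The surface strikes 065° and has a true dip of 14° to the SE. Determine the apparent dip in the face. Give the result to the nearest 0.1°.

4.9°

Angle between strike (065°) and section (085°): β = 20°.
tan α = tan 14° × sin 20° = 0.2493 × 0.3420 = 0.0853
α = arctan(0.0853) = 4.87°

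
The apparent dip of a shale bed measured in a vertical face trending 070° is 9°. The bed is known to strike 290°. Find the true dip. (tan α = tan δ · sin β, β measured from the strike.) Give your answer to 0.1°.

13.8°

β = acute angle between strike 290° and section 070° = 40°.
tan δ = tan α / sin β = tan 9° / sin 40° = 0.1584 / 0.6428 = 0.2464
δ = arctan(0.2464) = 13.84°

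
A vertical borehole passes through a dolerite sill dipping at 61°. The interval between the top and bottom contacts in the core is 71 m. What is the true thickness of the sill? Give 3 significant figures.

34.4 m

True thickness t = h · cos(dip) = 71 × cos 61°
t = 71 × 0.4848 = 34.421 m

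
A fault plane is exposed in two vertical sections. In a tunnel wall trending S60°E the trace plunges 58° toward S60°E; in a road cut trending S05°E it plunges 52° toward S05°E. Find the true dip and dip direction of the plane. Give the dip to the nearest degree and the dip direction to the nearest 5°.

Represent each trace as a vector plunging at its apparent dip toward its trend (east-north-up frame): v₁ = (0.459, -0.265, -0.848), v₂ = (0.054, -0.613, -0.788).
n = v₁ × v₂ = (0.311, -0.316, 0.267) (taken with n_z > 0).
tan δ = √(n_x²+n_y²)/n_z = 0.444/0.267, so δ = 58.9°.
Dip direction = azimuth of (n_x, n_y) = atan2(0.311, -0.316) = 135°.

true dip 59°, dip direction 135°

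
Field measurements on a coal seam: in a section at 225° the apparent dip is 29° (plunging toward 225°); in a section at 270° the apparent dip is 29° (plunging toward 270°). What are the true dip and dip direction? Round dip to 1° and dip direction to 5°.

true dip 31°, dip direction 250°

The two traces are lines in the plane: v₁ = (sin 225°·cos 29°, cos 225°·cos 29°, −sin 29°), v₂ = (sin 270°·cos 29°, cos 270°·cos 29°, −sin 29°).
Cross product v₁ × v₂ gives the pole to the plane: n ∝ (-0.300, -0.124, 0.541).
True dip = arccos(n_z / |n|) = arccos(0.8575) = 31.0°.
Dip direction = atan2(-0.300, -0.124) = 248° (azimuth of n's horizontal projection).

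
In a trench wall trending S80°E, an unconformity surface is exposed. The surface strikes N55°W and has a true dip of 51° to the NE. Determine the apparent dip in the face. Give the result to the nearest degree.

28°

The strike is N55°W and the section trends S80°E; the acute angle between them is β = 25°.
tan α = tan 51° × sin 25° = 1.2349 × 0.4226 = 0.5219
apparent dip = arctan 0.5219 = 27.56°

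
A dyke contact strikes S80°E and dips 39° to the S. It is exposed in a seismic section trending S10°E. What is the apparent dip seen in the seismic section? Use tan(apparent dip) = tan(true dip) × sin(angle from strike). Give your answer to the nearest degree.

Angle between strike (S80°E) and section (S10°E): β = 70°.
tan α = tan 39° × sin 70° = 0.8098 × 0.9397 = 0.7609
α = arctan(0.7609) = 37.27°

37°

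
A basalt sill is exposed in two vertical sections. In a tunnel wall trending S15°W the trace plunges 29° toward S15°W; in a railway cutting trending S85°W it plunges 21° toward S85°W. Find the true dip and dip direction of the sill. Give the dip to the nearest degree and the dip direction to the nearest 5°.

true dip 31°, dip direction 215°

Represent each trace as a vector plunging at its apparent dip toward its trend (east-north-up frame): v₁ = (-0.226, -0.845, -0.485), v₂ = (-0.930, -0.081, -0.358).
n = v₁ × v₂ = (-0.263, -0.370, 0.767) (taken with n_z > 0).
True dip = arccos(n_z / |n|) = arccos(0.8607) = 30.6°.
The horizontal component of n points toward azimuth atan2(n_x, n_y) = 215°, the dip direction.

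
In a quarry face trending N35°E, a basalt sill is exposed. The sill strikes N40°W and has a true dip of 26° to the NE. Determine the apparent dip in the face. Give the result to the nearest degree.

The strike is N40°W and the section trends N35°E; the acute angle between them is β = 75°.
tan α = tan 26° × sin 75° = 0.4877 × 0.9659 = 0.4711
apparent dip = arctan 0.4711 = 25.23°

25°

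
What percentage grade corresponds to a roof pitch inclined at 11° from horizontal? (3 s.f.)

19.4%

grade % = 100 × tan 11° = 100 × 0.1944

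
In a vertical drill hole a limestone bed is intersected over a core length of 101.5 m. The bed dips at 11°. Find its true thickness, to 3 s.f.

True thickness t = h · cos(dip) = 101.5 × cos 11°
t = 101.5 × 0.9816 = 99.635 m

99.6 m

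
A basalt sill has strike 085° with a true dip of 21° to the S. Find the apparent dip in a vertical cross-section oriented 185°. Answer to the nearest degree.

21°

Angle between strike (085°) and section (185°): β = 80°.
tan(apparent dip) = tan 21° · sin 80° = 0.3780
α = arctan(0.3780) = 20.71°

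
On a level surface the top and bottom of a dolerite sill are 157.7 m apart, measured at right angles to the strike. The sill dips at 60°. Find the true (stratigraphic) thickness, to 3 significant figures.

137 m

True thickness t = w · sin(dip) = 157.7 × sin 60°
t = 157.7 × 0.8660 = 136.572 m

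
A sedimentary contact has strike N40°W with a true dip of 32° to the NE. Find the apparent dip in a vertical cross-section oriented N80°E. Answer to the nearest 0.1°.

The section lies 60° from the strike.
tan(apparent dip) = tan 32° · sin 60° = 0.5412
apparent dip = arctan 0.5412 = 28.42°

28.4°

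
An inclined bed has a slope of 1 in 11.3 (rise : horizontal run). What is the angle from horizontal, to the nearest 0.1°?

tan θ = 1/11.3 = 0.0885
θ = arctan(0.0885) = 5.06°

5.1°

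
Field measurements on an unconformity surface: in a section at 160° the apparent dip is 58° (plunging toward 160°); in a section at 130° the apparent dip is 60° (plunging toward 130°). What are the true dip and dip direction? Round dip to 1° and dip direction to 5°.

The two traces are lines in the plane: v₁ = (sin 160°·cos 58°, cos 160°·cos 58°, −sin 58°), v₂ = (sin 130°·cos 60°, cos 130°·cos 60°, −sin 60°).
Cross product v₁ × v₂ gives the pole to the plane: n ∝ (0.159, -0.168, 0.132).
Dip δ = arctan(|n_h|/n_z) = arctan(0.231/0.132) = 60.2°.
Dip direction = atan2(0.159, -0.168) = 137° (azimuth of n's horizontal projection).

true dip 60°, dip direction 135°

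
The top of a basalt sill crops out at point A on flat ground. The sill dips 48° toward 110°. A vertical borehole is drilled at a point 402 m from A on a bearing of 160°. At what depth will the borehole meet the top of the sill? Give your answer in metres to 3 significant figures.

287 m

The hole lies 50° from the dip direction, so the down-dip offset is 402 × cos 50° = 258.40 m.
Depth = down-dip offset × tan(dip) = 258.40 × tan 48° = 258.40 × 1.1106
Depth = 286.98 m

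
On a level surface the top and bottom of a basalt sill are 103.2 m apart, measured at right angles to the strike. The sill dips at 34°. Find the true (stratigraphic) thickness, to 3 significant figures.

57.7 m

True thickness t = w · sin(dip) = 103.2 × sin 34°
t = 103.2 × 0.5592 = 57.709 m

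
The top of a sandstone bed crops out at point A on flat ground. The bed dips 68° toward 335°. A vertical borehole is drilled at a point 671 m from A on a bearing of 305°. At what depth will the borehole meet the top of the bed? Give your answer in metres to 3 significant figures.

1440 m

The hole lies 30° from the dip direction, so the down-dip offset is 671 × cos 30° = 581.10 m.
Depth = down-dip offset × tan(dip) = 581.10 × tan 68° = 581.10 × 2.4751
Depth = 1438.28 m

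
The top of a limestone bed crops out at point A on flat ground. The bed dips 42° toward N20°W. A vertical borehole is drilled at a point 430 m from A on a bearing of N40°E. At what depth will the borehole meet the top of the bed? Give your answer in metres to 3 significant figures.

The hole lies 60° from the dip direction, so the down-dip offset is 430 × cos 60° = 215.00 m.
Depth = down-dip offset × tan(dip) = 215.00 × tan 42° = 215.00 × 0.9004
Depth = 193.59 m

194 m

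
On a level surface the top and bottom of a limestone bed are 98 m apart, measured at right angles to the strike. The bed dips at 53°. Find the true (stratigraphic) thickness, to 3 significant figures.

78.3 m

True thickness t = w · sin(dip) = 98 × sin 53°
t = 98 × 0.7986 = 78.266 m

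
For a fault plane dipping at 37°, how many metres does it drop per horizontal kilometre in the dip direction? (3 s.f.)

754 m

drop per km = 1000 × tan 37° = 1000 × 0.7536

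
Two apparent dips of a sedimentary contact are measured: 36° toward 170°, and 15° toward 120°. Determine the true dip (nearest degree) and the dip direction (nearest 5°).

true dip 38°, dip direction 190°

The two traces are lines in the plane: v₁ = (sin 170°·cos 36°, cos 170°·cos 36°, −sin 36°), v₂ = (sin 120°·cos 15°, cos 120°·cos 15°, −sin 15°).
Cross product v₁ × v₂ gives the pole to the plane: n ∝ (-0.078, -0.455, 0.599).
True dip = arccos(n_z / |n|) = arccos(0.7917) = 37.7°.
Dip direction = atan2(-0.078, -0.455) = 190° (azimuth of n's horizontal projection).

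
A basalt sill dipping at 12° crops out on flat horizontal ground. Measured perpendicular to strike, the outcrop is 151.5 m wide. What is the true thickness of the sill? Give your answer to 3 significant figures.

True thickness t = w · sin(dip) = 151.5 × sin 12°
t = 151.5 × 0.2079 = 31.499 m

31.5 m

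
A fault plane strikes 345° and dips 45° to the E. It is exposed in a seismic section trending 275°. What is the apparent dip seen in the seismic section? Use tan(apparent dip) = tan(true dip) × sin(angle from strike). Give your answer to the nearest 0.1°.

43.2°

The section lies 70° from the strike.
tan(apparent dip) = tan 45° · sin 70° = 0.9397
α = arctan(0.9397) = 43.22°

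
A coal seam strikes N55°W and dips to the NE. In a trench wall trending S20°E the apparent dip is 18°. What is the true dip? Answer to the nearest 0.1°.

29.5°

β = acute angle between strike N55°W and section S20°E = 35°.
tan(true dip) = tan 18° / sin 35° = 0.5665
δ = arctan(0.5665) = 29.53°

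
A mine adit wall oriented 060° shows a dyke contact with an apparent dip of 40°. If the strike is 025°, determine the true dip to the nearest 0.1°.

The section is 35° from the strike.
tan(true dip) = tan 40° / sin 35° = 1.4629
δ = arctan(1.4629) = 55.64°

55.6°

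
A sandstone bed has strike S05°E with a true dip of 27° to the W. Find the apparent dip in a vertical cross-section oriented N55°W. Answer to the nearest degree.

21°

Angle between strike (S05°E) and section (N55°W): β = 50°.
tan(apparent dip) = tan 27° · sin 50° = 0.3903
α = arctan(0.3903) = 21.32°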